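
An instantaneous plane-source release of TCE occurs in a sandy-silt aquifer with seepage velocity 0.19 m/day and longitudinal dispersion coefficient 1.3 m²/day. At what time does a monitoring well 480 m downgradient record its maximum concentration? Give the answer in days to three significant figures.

For the 1D instantaneous-source solution, setting ∂C/∂t = 0 at fixed x gives v²t² + 2Dt − x² = 0, so t = (√(D² + v²x²) − D)/v².
√(D² + v²x²) = √(1.3² + 0.19² × 480²) = 91.21; v² = 0.0361.
t = (91.21 − 1.3)/0.0361 = 2490 days (vs. the pure-advection estimate x/v = 2530 d).

2490 days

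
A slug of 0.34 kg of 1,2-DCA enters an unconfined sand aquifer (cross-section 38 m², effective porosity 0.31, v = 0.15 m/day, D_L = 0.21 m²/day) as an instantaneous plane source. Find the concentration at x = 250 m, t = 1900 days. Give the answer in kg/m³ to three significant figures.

0.000189 kg/m³

For an instantaneous plane source, C(x,t) = M/(n_e·A·√(4πDt)) · exp(−(x−vt)²/(4Dt)), with n_e·A the pore (flow) area.
Plume center vt = 0.15 × 1900 = 285 m, so the well at 250 m is 35 m upgradient of the peak.
√(4πDt) = 70.81 m, giving peak height M/(n_e·A·√(4πDt)) = 0.34/(0.31 × 38 × 70.81) = 0.0004076 kg/m³.
(x−vt)²/(4Dt) = (-35)²/(4 × 0.21 × 1900) = 0.7675; exp(−0.7675) = 0.4642.
C = 0.0004076 × 0.4642 = 0.000189 kg/m³.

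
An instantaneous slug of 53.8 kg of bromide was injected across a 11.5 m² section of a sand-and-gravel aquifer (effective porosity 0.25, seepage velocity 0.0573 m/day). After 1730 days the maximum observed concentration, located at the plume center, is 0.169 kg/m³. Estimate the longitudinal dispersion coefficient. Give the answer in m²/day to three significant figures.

0.564 m²/day

At the plume center C_max = M/(n_e·A·√(4πDt)), so D = M²/(4πt·(n_e·A·C_max)²).
n_e·A·C_max = 0.25 × 11.5 × 0.169 = 0.4859 kg/m.
D = 53.8²/(4π × 1730 × 0.4859²) = 0.564 m²/day.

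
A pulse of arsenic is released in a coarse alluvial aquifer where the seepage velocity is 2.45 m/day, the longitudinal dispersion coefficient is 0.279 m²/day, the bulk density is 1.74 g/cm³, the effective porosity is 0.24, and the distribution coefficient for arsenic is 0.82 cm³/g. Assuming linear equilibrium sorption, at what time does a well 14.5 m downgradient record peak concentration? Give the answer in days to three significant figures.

40.8 days

Retardation factor R = 1 + ρ_b·K_d/n = 1 + 1.74 × 0.82/0.24 = 6.945.
Sorption retards both mechanisms: v_R = v/R = 0.3528 m/day, D_R = D/R = 0.04017 m²/day.
Peak time from v_R²t² + 2D_R t − x² = 0: t = (√(D_R² + v_R²x²) − D_R)/v_R².
√(D_R² + v_R²x²) = √(0.04017² + 0.3528² × 14.5²) = 5.116; v_R² = 0.1245.
t = (5.116 − 0.04017)/0.1245 = 40.8 days.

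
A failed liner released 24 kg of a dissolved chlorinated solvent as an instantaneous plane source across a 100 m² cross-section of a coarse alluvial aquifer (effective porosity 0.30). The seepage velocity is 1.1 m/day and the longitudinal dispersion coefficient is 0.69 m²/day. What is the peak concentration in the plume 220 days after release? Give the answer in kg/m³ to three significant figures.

0.0183 kg/m³

The peak of an instantaneous 1D plume sits at x = vt; there the Gaussian factor is 1 and C_max = M/(n_e·A·√(4πDt)), where n_e·A is the pore area the mass is dissolved in.
√(4πDt) = √(4π × 0.69 × 220) = 43.68 m, so C_max = 24/(0.30 × 100 × 43.68) = 0.0183 kg/m³.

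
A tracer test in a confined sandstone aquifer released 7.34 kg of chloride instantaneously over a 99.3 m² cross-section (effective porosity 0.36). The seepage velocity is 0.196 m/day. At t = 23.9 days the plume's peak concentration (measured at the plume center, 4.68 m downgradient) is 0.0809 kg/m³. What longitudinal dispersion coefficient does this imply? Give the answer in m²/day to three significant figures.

0.0214 m²/day

At the plume center C_max = M/(n_e·A·√(4πDt)), so D = M²/(4πt·(n_e·A·C_max)²).
n_e·A·C_max = 0.36 × 99.3 × 0.0809 = 2.892 kg/m.
D = 7.34²/(4π × 23.9 × 2.892²) = 0.0214 m²/day.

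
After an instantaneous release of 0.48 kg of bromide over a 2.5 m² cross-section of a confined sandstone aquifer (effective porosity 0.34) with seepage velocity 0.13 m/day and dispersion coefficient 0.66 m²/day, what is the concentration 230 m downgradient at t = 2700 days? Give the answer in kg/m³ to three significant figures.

0.000484 kg/m³

For an instantaneous plane source, C(x,t) = M/(n_e·A·√(4πDt)) · exp(−(x−vt)²/(4Dt)), with n_e·A the pore (flow) area.
Plume center vt = 0.13 × 2700 = 351 m, so the well at 230 m is 121 m upgradient of the peak.
√(4πDt) = 149.6 m, giving peak height M/(n_e·A·√(4πDt)) = 0.48/(0.34 × 2.5 × 149.6) = 0.003775 kg/m³.
(x−vt)²/(4Dt) = (-121)²/(4 × 0.66 × 2700) = 2.054; exp(−2.054) = 0.1282.
C = 0.003775 × 0.1282 = 0.000484 kg/m³.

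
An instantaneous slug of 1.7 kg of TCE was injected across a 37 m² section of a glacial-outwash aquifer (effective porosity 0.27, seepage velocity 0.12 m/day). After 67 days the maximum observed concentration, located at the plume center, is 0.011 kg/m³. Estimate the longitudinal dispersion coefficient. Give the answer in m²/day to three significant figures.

0.284 m²/day

At the plume center C_max = M/(n_e·A·√(4πDt)), so D = M²/(4πt·(n_e·A·C_max)²).
n_e·A·C_max = 0.27 × 37 × 0.011 = 0.1099 kg/m.
D = 1.7²/(4π × 67 × 0.1099²) = 0.284 m²/day.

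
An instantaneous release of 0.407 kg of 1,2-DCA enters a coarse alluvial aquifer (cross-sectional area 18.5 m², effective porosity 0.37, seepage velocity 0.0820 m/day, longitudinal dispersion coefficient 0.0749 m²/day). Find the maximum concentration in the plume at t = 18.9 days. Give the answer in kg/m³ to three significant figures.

The peak of an instantaneous 1D plume sits at x = vt; there the Gaussian factor is 1 and C_max = M/(n_e·A·√(4πDt)), where n_e·A is the pore area the mass is dissolved in.
√(4πDt) = √(4π × 0.0749 × 18.9) = 4.218 m, so C_max = 0.407/(0.37 × 18.5 × 4.218) = 0.0141 kg/m³.

0.0141 kg/m³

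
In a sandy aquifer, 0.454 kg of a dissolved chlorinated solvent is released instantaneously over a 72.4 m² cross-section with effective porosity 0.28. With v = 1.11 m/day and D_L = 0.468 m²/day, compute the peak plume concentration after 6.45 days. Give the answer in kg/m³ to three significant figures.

The peak of an instantaneous 1D plume sits at x = vt; there the Gaussian factor is 1 and C_max = M/(n_e·A·√(4πDt)), where n_e·A is the pore area the mass is dissolved in.
√(4πDt) = √(4π × 0.468 × 6.45) = 6.159 m, so C_max = 0.454/(0.28 × 72.4 × 6.159) = 0.00364 kg/m³.

0.00364 kg/m³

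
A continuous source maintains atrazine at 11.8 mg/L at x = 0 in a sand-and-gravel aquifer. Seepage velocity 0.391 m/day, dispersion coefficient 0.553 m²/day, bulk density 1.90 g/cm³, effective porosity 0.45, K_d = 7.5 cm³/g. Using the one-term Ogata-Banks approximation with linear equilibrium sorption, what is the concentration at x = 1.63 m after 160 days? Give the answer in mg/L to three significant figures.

Retardation factor R = 1 + ρ_b·K_d/n = 1 + 1.90 × 7.5/0.45 = 32.67.
Sorption retards both mechanisms: v_R = v/R = 0.01197 m/day, D_R = D/R = 0.01693 m²/day.
v_R·t = 0.01197 × 160 = 1.9152 m; 2√(D_R t) = 3.292 m; argument = (1.63 − 1.9152)/3.292 = -0.08663.
C = C₀ × ½·erfc(-0.08663) = 11.8 × 0.5488 = 6.48 mg/L.

6.48 mg/L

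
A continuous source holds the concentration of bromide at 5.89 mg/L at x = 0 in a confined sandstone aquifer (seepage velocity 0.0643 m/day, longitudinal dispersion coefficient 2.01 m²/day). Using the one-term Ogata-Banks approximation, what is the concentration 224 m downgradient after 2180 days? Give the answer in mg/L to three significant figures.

For a continuous step input, C/C₀ ≈ ½·erfc((x−vt)/(2√(Dt))).
vt = 0.0643 × 2180 = 140.174 m and 2√(Dt) = 2√(2.01 × 2180) = 132.4 m.
Argument (x−vt)/(2√(Dt)) = (224 − 140.174)/132.4 = 0.6331; ½·erfc(0.6331) = 0.1853.
C = 5.89 × 0.1853 = 1.09 mg/L.

1.09 mg/L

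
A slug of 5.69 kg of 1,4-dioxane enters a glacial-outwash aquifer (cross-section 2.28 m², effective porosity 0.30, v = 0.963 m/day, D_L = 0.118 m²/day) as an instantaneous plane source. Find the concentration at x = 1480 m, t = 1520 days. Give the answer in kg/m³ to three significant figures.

For an instantaneous plane source, C(x,t) = M/(n_e·A·√(4πDt)) · exp(−(x−vt)²/(4Dt)), with n_e·A the pore (flow) area.
Plume center vt = 0.963 × 1520 = 1463.76 m, so the well at 1480 m is 16.24 m downgradient of the peak.
√(4πDt) = 47.48 m, giving peak height M/(n_e·A·√(4πDt)) = 5.69/(0.30 × 2.28 × 47.48) = 0.1752 kg/m³.
(x−vt)²/(4Dt) = (16.24)²/(4 × 0.118 × 1520) = 0.3676; exp(−0.3676) = 0.6924.
C = 0.1752 × 0.6924 = 0.121 kg/m³.

0.121 kg/m³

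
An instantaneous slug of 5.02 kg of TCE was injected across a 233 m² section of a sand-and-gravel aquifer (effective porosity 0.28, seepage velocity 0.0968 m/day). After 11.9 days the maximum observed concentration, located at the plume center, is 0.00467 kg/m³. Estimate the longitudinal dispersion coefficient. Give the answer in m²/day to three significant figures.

At the plume center C_max = M/(n_e·A·√(4πDt)), so D = M²/(4πt·(n_e·A·C_max)²).
n_e·A·C_max = 0.28 × 233 × 0.00467 = 0.3047 kg/m.
D = 5.02²/(4π × 11.9 × 0.3047²) = 1.82 m²/day.

1.82 m²/day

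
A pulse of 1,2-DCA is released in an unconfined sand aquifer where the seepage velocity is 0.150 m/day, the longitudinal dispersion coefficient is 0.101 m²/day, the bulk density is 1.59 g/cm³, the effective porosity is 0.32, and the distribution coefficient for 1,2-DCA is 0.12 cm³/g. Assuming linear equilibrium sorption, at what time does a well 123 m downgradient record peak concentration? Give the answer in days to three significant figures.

1300 days

Retardation factor R = 1 + ρ_b·K_d/n = 1 + 1.59 × 0.12/0.32 = 1.596.
Sorption retards both mechanisms: v_R = v/R = 0.09398 m/day, D_R = D/R = 0.06328 m²/day.
Peak time from v_R²t² + 2D_R t − x² = 0: t = (√(D_R² + v_R²x²) − D_R)/v_R².
√(D_R² + v_R²x²) = √(0.06328² + 0.09398² × 123²) = 11.56; v_R² = 0.008832.
t = (11.56 − 0.06328)/0.008832 = 1300 days.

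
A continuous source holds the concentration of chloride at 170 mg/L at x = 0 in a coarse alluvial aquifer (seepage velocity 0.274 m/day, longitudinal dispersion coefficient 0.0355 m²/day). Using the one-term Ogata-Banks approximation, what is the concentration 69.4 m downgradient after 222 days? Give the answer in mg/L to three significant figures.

For a continuous step input, C/C₀ ≈ ½·erfc((x−vt)/(2√(Dt))).
vt = 0.274 × 222 = 60.828 m and 2√(Dt) = 2√(0.0355 × 222) = 5.615 m.
Argument (x−vt)/(2√(Dt)) = (69.4 − 60.828)/5.615 = 1.527; ½·erfc(1.527) = 0.01541.
C = 170 × 0.01541 = 2.62 mg/L.

2.62 mg/L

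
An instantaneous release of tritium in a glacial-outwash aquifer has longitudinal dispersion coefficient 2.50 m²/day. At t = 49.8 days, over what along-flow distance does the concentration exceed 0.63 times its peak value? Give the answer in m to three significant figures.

30.3 m

The plume is Gaussian with σ = √(2Dt) = √(2 × 2.50 × 49.8) = 15.78 m.
C/C_peak = exp(−Δx²/(2σ²)) = 0.63 ⇒ Δx = σ·√(−2 ln 0.63) = 15.78 × 0.9613 = 15.17 m.
Width = 2Δx = 30.3 m.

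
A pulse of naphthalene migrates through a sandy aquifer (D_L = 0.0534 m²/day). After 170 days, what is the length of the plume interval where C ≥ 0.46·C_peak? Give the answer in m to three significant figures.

The plume is Gaussian with σ = √(2Dt) = √(2 × 0.0534 × 170) = 4.261 m.
C/C_peak = exp(−Δx²/(2σ²)) = 0.46 ⇒ Δx = σ·√(−2 ln 0.46) = 4.261 × 1.246 = 5.309 m.
Width = 2Δx = 10.6 m.

10.6 m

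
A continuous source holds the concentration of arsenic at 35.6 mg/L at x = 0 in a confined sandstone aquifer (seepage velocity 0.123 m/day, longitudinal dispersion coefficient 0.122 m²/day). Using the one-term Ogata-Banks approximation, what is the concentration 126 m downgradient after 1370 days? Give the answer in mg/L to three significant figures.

For a continuous step input, C/C₀ ≈ ½·erfc((x−vt)/(2√(Dt))).
vt = 0.123 × 1370 = 168.51 m and 2√(Dt) = 2√(0.122 × 1370) = 25.86 m.
Argument (x−vt)/(2√(Dt)) = (126 − 168.51)/25.86 = -1.644; ½·erfc(-1.644) = 0.9900.
C = 35.6 × 0.9900 = 35.2 mg/L.

35.2 mg/L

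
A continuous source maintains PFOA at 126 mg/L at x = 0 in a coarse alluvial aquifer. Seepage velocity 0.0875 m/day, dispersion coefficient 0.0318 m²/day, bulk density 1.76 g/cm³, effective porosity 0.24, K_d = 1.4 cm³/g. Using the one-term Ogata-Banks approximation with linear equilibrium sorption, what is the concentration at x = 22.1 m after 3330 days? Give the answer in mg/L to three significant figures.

Retardation factor R = 1 + ρ_b·K_d/n = 1 + 1.76 × 1.4/0.24 = 11.27.
Sorption retards both mechanisms: v_R = v/R = 0.007764 m/day, D_R = D/R = 0.002822 m²/day.
v_R·t = 0.007764 × 3330 = 25.85412 m; 2√(D_R t) = 6.131 m; argument = (22.1 − 25.85412)/6.131 = -0.6123.
C = C₀ × ½·erfc(-0.6123) = 126 × 0.8067 = 102 mg/L.

102 mg/L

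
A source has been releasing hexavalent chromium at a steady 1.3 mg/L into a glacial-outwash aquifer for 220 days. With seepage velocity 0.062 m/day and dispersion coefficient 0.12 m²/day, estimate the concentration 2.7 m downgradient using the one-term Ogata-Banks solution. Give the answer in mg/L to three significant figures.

1.21 mg/L

For a continuous step input, C/C₀ ≈ ½·erfc((x−vt)/(2√(Dt))).
vt = 0.062 × 220 = 13.64 m and 2√(Dt) = 2√(0.12 × 220) = 10.28 m.
Argument (x−vt)/(2√(Dt)) = (2.7 − 13.64)/10.28 = -1.064; ½·erfc(-1.064) = 0.9338.
C = 1.3 × 0.9338 = 1.21 mg/L.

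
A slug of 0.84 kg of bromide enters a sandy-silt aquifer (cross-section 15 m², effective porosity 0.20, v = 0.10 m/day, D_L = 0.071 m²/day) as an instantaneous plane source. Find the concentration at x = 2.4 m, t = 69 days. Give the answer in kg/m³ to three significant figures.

0.0127 kg/m³

For an instantaneous plane source, C(x,t) = M/(n_e·A·√(4πDt)) · exp(−(x−vt)²/(4Dt)), with n_e·A the pore (flow) area.
Plume center vt = 0.10 × 69 = 6.9 m, so the well at 2.4 m is 4.5 m upgradient of the peak.
√(4πDt) = 7.846 m, giving peak height M/(n_e·A·√(4πDt)) = 0.84/(0.20 × 15 × 7.846) = 0.03569 kg/m³.
(x−vt)²/(4Dt) = (-4.5)²/(4 × 0.071 × 69) = 1.033; exp(−1.033) = 0.3559.
C = 0.03569 × 0.3559 = 0.0127 kg/m³.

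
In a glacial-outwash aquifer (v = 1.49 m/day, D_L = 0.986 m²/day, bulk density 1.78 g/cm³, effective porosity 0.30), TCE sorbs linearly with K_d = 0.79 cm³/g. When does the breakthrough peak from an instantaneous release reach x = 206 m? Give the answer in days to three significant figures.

784 days

Retardation factor R = 1 + ρ_b·K_d/n = 1 + 1.78 × 0.79/0.30 = 5.687.
Sorption retards both mechanisms: v_R = v/R = 0.2620 m/day, D_R = D/R = 0.1734 m²/day.
Peak time from v_R²t² + 2D_R t − x² = 0: t = (√(D_R² + v_R²x²) − D_R)/v_R².
√(D_R² + v_R²x²) = √(0.1734² + 0.2620² × 206²) = 53.97; v_R² = 0.06864.
t = (53.97 − 0.1734)/0.06864 = 784 days.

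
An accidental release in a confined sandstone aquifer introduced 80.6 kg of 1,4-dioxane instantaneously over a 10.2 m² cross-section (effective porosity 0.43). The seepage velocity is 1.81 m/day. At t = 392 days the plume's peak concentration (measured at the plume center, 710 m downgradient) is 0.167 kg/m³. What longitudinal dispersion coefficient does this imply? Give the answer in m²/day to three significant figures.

2.46 m²/day

At the plume center C_max = M/(n_e·A·√(4πDt)), so D = M²/(4πt·(n_e·A·C_max)²).
n_e·A·C_max = 0.43 × 10.2 × 0.167 = 0.7325 kg/m.
D = 80.6²/(4π × 392 × 0.7325²) = 2.46 m²/day.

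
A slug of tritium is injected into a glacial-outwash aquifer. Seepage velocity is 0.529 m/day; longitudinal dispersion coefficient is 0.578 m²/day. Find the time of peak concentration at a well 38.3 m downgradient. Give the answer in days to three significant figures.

For the 1D instantaneous-source solution, setting ∂C/∂t = 0 at fixed x gives v²t² + 2Dt − x² = 0, so t = (√(D² + v²x²) − D)/v².
√(D² + v²x²) = √(0.578² + 0.529² × 38.3²) = 20.27; v² = 0.279841.
t = (20.27 − 0.578)/0.279841 = 70.4 days (vs. the pure-advection estimate x/v = 72.4 d).

70.4 days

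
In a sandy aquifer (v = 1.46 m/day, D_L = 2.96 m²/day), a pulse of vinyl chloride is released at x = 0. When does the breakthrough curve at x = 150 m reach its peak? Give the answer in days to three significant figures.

For the 1D instantaneous-source solution, setting ∂C/∂t = 0 at fixed x gives v²t² + 2Dt − x² = 0, so t = (√(D² + v²x²) − D)/v².
√(D² + v²x²) = √(2.96² + 1.46² × 150²) = 219.0; v² = 2.1316.
t = (219.0 − 2.96)/2.1316 = 101 days (vs. the pure-advection estimate x/v = 103 d).

101 days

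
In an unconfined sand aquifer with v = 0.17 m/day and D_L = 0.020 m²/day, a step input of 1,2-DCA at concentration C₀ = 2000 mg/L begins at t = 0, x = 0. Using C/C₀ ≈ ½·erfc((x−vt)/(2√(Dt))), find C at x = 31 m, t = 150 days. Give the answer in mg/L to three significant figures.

24.7 mg/L

For a continuous step input, C/C₀ ≈ ½·erfc((x−vt)/(2√(Dt))).
vt = 0.17 × 150 = 25.5 m and 2√(Dt) = 2√(0.020 × 150) = 3.464 m.
Argument (x−vt)/(2√(Dt)) = (31 − 25.5)/3.464 = 1.588; ½·erfc(1.588) = 0.01236.
C = 2000 × 0.01236 = 24.7 mg/L.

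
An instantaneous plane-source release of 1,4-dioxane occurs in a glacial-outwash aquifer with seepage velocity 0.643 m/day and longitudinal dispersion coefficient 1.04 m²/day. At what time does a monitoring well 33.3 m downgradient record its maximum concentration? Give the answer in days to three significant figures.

49.3 days

For the 1D instantaneous-source solution, setting ∂C/∂t = 0 at fixed x gives v²t² + 2Dt − x² = 0, so t = (√(D² + v²x²) − D)/v².
√(D² + v²x²) = √(1.04² + 0.643² × 33.3²) = 21.44; v² = 0.413449.
t = (21.44 − 1.04)/0.413449 = 49.3 days (vs. the pure-advection estimate x/v = 51.8 d).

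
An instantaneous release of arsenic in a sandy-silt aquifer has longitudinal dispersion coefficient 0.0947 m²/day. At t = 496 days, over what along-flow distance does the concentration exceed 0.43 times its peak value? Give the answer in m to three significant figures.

The plume is Gaussian with σ = √(2Dt) = √(2 × 0.0947 × 496) = 9.692 m.
C/C_peak = exp(−Δx²/(2σ²)) = 0.43 ⇒ Δx = σ·√(−2 ln 0.43) = 9.692 × 1.299 = 12.59 m.
Width = 2Δx = 25.2 m.

25.2 m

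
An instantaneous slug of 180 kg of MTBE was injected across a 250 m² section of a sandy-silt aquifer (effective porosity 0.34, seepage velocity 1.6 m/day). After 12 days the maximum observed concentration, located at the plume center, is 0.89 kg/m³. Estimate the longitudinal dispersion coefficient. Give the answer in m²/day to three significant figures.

At the plume center C_max = M/(n_e·A·√(4πDt)), so D = M²/(4πt·(n_e·A·C_max)²).
n_e·A·C_max = 0.34 × 250 × 0.89 = 75.65 kg/m.
D = 180²/(4π × 12 × 75.65²) = 0.0375 m²/day.

0.0375 m²/day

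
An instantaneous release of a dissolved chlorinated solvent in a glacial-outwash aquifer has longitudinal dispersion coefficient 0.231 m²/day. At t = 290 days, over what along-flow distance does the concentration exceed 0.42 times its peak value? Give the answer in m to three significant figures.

The plume is Gaussian with σ = √(2Dt) = √(2 × 0.231 × 290) = 11.57 m.
C/C_peak = exp(−Δx²/(2σ²)) = 0.42 ⇒ Δx = σ·√(−2 ln 0.42) = 11.57 × 1.317 = 15.24 m.
Width = 2Δx = 30.5 m.

30.5 m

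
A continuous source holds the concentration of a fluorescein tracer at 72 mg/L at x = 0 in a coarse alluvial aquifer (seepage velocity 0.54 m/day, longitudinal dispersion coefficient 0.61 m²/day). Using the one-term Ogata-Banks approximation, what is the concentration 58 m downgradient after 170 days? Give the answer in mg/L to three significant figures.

71.3 mg/L

For a continuous step input, C/C₀ ≈ ½·erfc((x−vt)/(2√(Dt))).
vt = 0.54 × 170 = 91.8 m and 2√(Dt) = 2√(0.61 × 170) = 20.37 m.
Argument (x−vt)/(2√(Dt)) = (58 − 91.8)/20.37 = -1.659; ½·erfc(-1.659) = 0.9905.
C = 72 × 0.9905 = 71.3 mg/L.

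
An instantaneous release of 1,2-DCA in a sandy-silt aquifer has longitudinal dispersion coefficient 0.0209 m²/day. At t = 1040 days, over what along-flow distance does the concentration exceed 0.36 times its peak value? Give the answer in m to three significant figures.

The plume is Gaussian with σ = √(2Dt) = √(2 × 0.0209 × 1040) = 6.593 m.
C/C_peak = exp(−Δx²/(2σ²)) = 0.36 ⇒ Δx = σ·√(−2 ln 0.36) = 6.593 × 1.429 = 9.421 m.
Width = 2Δx = 18.8 m.

18.8 m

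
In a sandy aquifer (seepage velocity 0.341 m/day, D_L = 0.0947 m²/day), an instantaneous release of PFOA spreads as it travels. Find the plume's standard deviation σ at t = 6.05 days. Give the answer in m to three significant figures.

Dispersive spreading gives a Gaussian with σ² = 2Dt; advection only shifts the center.
σ = √(2 × 0.0947 × 6.05) = 1.07 m.

1.07 m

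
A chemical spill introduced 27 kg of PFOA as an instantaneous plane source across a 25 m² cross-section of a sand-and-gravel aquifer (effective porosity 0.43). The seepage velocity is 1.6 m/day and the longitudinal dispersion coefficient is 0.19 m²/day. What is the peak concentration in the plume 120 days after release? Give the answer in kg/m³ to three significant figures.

0.148 kg/m³

The peak of an instantaneous 1D plume sits at x = vt; there the Gaussian factor is 1 and C_max = M/(n_e·A·√(4πDt)), where n_e·A is the pore area the mass is dissolved in.
√(4πDt) = √(4π × 0.19 × 120) = 16.93 m, so C_max = 27/(0.43 × 25 × 16.93) = 0.148 kg/m³.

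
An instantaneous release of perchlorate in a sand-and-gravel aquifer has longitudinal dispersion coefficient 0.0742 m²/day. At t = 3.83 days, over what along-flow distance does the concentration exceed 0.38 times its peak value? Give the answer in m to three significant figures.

2.10 m

The plume is Gaussian with σ = √(2Dt) = √(2 × 0.0742 × 3.83) = 0.7539 m.
C/C_peak = exp(−Δx²/(2σ²)) = 0.38 ⇒ Δx = σ·√(−2 ln 0.38) = 0.7539 × 1.391 = 1.049 m.
Width = 2Δx = 2.10 m.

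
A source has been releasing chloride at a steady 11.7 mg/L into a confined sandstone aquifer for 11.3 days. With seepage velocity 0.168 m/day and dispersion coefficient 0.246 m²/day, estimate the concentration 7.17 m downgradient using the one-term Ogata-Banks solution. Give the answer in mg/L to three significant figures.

0.148 mg/L

For a continuous step input, C/C₀ ≈ ½·erfc((x−vt)/(2√(Dt))).
vt = 0.168 × 11.3 = 1.8984 m and 2√(Dt) = 2√(0.246 × 11.3) = 3.335 m.
Argument (x−vt)/(2√(Dt)) = (7.17 − 1.8984)/3.335 = 1.581; ½·erfc(1.581) = 0.01268.
C = 11.7 × 0.01268 = 0.148 mg/L.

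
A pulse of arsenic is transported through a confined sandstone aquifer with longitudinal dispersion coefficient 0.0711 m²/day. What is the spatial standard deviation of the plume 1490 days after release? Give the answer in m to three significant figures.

14.6 m

Dispersive spreading gives a Gaussian with σ² = 2Dt; advection only shifts the center.
σ = √(2 × 0.0711 × 1490) = 14.6 m.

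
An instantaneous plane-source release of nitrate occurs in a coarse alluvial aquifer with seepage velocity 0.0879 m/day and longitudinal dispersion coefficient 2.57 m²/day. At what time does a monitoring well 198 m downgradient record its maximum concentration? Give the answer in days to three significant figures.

For the 1D instantaneous-source solution, setting ∂C/∂t = 0 at fixed x gives v²t² + 2Dt − x² = 0, so t = (√(D² + v²x²) − D)/v².
√(D² + v²x²) = √(2.57² + 0.0879² × 198²) = 17.59; v² = 0.00772641.
t = (17.59 − 2.57)/0.00772641 = 1940 days (vs. the pure-advection estimate x/v = 2250 d).

1940 days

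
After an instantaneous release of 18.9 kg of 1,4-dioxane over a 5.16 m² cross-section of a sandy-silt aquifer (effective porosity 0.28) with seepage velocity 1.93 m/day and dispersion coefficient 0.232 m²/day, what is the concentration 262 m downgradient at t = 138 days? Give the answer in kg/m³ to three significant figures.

For an instantaneous plane source, C(x,t) = M/(n_e·A·√(4πDt)) · exp(−(x−vt)²/(4Dt)), with n_e·A the pore (flow) area.
Plume center vt = 1.93 × 138 = 266.34 m, so the well at 262 m is 4.34 m upgradient of the peak.
√(4πDt) = 20.06 m, giving peak height M/(n_e·A·√(4πDt)) = 18.9/(0.28 × 5.16 × 20.06) = 0.6521 kg/m³.
(x−vt)²/(4Dt) = (-4.34)²/(4 × 0.232 × 138) = 0.1471; exp(−0.1471) = 0.8632.
C = 0.6521 × 0.8632 = 0.563 kg/m³.

0.563 kg/m³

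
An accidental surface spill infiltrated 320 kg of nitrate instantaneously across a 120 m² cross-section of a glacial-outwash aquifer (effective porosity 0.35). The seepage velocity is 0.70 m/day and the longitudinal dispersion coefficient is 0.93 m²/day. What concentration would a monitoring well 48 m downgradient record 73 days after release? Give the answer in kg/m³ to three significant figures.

0.252 kg/m³

For an instantaneous plane source, C(x,t) = M/(n_e·A·√(4πDt)) · exp(−(x−vt)²/(4Dt)), with n_e·A the pore (flow) area.
Plume center vt = 0.70 × 73 = 51.1 m, so the well at 48 m is 3.1 m upgradient of the peak.
√(4πDt) = 29.21 m, giving peak height M/(n_e·A·√(4πDt)) = 320/(0.35 × 120 × 29.21) = 0.2608 kg/m³.
(x−vt)²/(4Dt) = (-3.1)²/(4 × 0.93 × 73) = 0.03539; exp(−0.03539) = 0.9652.
C = 0.2608 × 0.9652 = 0.252 kg/m³.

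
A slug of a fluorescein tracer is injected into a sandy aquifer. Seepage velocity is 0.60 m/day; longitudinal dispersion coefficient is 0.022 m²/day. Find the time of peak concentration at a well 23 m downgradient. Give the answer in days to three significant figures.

38.3 days

For the 1D instantaneous-source solution, setting ∂C/∂t = 0 at fixed x gives v²t² + 2Dt − x² = 0, so t = (√(D² + v²x²) − D)/v².
√(D² + v²x²) = √(0.022² + 0.60² × 23²) = 13.80; v² = 0.36.
t = (13.80 − 0.022)/0.36 = 38.3 days (vs. the pure-advection estimate x/v = 38.3 d).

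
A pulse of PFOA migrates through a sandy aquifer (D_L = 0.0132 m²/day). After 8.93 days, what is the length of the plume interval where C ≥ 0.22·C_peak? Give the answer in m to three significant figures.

1.69 m

The plume is Gaussian with σ = √(2Dt) = √(2 × 0.0132 × 8.93) = 0.4855 m.
C/C_peak = exp(−Δx²/(2σ²)) = 0.22 ⇒ Δx = σ·√(−2 ln 0.22) = 0.4855 × 1.740 = 0.8448 m.
Width = 2Δx = 1.69 m.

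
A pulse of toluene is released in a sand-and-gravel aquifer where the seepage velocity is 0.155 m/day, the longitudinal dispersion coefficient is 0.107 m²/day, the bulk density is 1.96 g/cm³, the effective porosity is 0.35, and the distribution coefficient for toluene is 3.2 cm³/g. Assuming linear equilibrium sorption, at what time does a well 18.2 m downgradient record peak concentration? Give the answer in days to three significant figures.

Retardation factor R = 1 + ρ_b·K_d/n = 1 + 1.96 × 3.2/0.35 = 18.92.
Sorption retards both mechanisms: v_R = v/R = 0.008192 m/day, D_R = D/R = 0.005655 m²/day.
Peak time from v_R²t² + 2D_R t − x² = 0: t = (√(D_R² + v_R²x²) − D_R)/v_R².
√(D_R² + v_R²x²) = √(0.005655² + 0.008192² × 18.2²) = 0.1492; v_R² = 6.711e-05.
t = (0.1492 − 0.005655)/6.711e-05 = 2140 days.

2140 days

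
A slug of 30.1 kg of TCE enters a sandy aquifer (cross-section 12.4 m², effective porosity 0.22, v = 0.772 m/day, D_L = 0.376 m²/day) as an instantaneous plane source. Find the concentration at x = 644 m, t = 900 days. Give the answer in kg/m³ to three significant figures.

For an instantaneous plane source, C(x,t) = M/(n_e·A·√(4πDt)) · exp(−(x−vt)²/(4Dt)), with n_e·A the pore (flow) area.
Plume center vt = 0.772 × 900 = 694.8 m, so the well at 644 m is 50.8 m upgradient of the peak.
√(4πDt) = 65.21 m, giving peak height M/(n_e·A·√(4πDt)) = 30.1/(0.22 × 12.4 × 65.21) = 0.1692 kg/m³.
(x−vt)²/(4Dt) = (-50.8)²/(4 × 0.376 × 900) = 1.907; exp(−1.907) = 0.1485.
C = 0.1692 × 0.1485 = 0.0251 kg/m³.

0.0251 kg/m³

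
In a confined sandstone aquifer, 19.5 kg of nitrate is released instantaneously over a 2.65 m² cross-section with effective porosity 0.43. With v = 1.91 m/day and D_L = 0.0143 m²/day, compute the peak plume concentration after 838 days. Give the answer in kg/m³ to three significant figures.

1.39 kg/m³

The peak of an instantaneous 1D plume sits at x = vt; there the Gaussian factor is 1 and C_max = M/(n_e·A·√(4πDt)), where n_e·A is the pore area the mass is dissolved in.
√(4πDt) = √(4π × 0.0143 × 838) = 12.27 m, so C_max = 19.5/(0.43 × 2.65 × 12.27) = 1.39 kg/m³.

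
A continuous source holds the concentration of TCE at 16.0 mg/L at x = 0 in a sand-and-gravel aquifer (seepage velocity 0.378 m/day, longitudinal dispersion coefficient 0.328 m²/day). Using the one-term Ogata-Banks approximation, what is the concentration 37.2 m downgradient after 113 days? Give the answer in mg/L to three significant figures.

For a continuous step input, C/C₀ ≈ ½·erfc((x−vt)/(2√(Dt))).
vt = 0.378 × 113 = 42.714 m and 2√(Dt) = 2√(0.328 × 113) = 12.18 m.
Argument (x−vt)/(2√(Dt)) = (37.2 − 42.714)/12.18 = -0.4527; ½·erfc(-0.4527) = 0.7390.
C = 16.0 × 0.7390 = 11.8 mg/L.

11.8 mg/L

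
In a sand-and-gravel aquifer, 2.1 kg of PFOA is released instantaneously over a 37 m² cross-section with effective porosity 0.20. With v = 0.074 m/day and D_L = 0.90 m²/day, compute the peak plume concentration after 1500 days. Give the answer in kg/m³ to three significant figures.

The peak of an instantaneous 1D plume sits at x = vt; there the Gaussian factor is 1 and C_max = M/(n_e·A·√(4πDt)), where n_e·A is the pore area the mass is dissolved in.
√(4πDt) = √(4π × 0.90 × 1500) = 130.2 m, so C_max = 2.1/(0.20 × 37 × 130.2) = 0.00218 kg/m³.

0.00218 kg/m³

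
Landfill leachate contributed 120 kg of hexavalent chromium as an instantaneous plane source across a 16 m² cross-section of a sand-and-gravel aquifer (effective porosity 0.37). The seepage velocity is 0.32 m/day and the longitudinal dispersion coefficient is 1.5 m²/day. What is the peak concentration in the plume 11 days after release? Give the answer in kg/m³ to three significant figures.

The peak of an instantaneous 1D plume sits at x = vt; there the Gaussian factor is 1 and C_max = M/(n_e·A·√(4πDt)), where n_e·A is the pore area the mass is dissolved in.
√(4πDt) = √(4π × 1.5 × 11) = 14.40 m, so C_max = 120/(0.37 × 16 × 14.40) = 1.41 kg/m³.

1.41 kg/m³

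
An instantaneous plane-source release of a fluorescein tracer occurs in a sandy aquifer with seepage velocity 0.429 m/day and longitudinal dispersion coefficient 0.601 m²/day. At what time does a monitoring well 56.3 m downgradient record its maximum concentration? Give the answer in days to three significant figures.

128 days

For the 1D instantaneous-source solution, setting ∂C/∂t = 0 at fixed x gives v²t² + 2Dt − x² = 0, so t = (√(D² + v²x²) − D)/v².
√(D² + v²x²) = √(0.601² + 0.429² × 56.3²) = 24.16; v² = 0.184041.
t = (24.16 − 0.601)/0.184041 = 128 days (vs. the pure-advection estimate x/v = 131 d).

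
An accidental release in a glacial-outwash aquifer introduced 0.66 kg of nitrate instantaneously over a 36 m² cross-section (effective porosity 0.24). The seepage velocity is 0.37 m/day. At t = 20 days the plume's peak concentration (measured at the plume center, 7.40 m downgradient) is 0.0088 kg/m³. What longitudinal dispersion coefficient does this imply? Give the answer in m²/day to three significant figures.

0.300 m²/day

At the plume center C_max = M/(n_e·A·√(4πDt)), so D = M²/(4πt·(n_e·A·C_max)²).
n_e·A·C_max = 0.24 × 36 × 0.0088 = 0.07603 kg/m.
D = 0.66²/(4π × 20 × 0.07603²) = 0.300 m²/day.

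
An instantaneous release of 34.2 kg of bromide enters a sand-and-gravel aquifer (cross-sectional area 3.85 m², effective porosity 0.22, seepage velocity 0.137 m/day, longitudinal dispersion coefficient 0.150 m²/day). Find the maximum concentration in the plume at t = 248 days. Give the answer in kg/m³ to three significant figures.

1.87 kg/m³

The peak of an instantaneous 1D plume sits at x = vt; there the Gaussian factor is 1 and C_max = M/(n_e·A·√(4πDt)), where n_e·A is the pore area the mass is dissolved in.
√(4πDt) = √(4π × 0.150 × 248) = 21.62 m, so C_max = 34.2/(0.22 × 3.85 × 21.62) = 1.87 kg/m³.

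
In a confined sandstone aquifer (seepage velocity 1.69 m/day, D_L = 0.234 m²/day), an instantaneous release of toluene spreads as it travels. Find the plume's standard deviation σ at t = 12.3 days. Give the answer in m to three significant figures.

2.40 m

Dispersive spreading gives a Gaussian with σ² = 2Dt; advection only shifts the center.
σ = √(2 × 0.234 × 12.3) = 2.40 m.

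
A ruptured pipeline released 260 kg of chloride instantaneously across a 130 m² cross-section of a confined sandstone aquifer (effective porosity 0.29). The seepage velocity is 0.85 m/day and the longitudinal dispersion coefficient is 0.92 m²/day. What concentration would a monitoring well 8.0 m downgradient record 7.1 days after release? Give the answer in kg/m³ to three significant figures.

0.657 kg/m³

For an instantaneous plane source, C(x,t) = M/(n_e·A·√(4πDt)) · exp(−(x−vt)²/(4Dt)), with n_e·A the pore (flow) area.
Plume center vt = 0.85 × 7.1 = 6.035 m, so the well at 8.0 m is 1.965 m downgradient of the peak.
√(4πDt) = 9.060 m, giving peak height M/(n_e·A·√(4πDt)) = 260/(0.29 × 130 × 9.060) = 0.7612 kg/m³.
(x−vt)²/(4Dt) = (1.965)²/(4 × 0.92 × 7.1) = 0.1478; exp(−0.1478) = 0.8626.
C = 0.7612 × 0.8626 = 0.657 kg/m³.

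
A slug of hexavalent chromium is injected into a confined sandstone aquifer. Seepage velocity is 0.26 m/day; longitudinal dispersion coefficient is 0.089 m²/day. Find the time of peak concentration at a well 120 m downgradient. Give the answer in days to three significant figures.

460 days

For the 1D instantaneous-source solution, setting ∂C/∂t = 0 at fixed x gives v²t² + 2Dt − x² = 0, so t = (√(D² + v²x²) − D)/v².
√(D² + v²x²) = √(0.089² + 0.26² × 120²) = 31.20; v² = 0.0676.
t = (31.20 − 0.089)/0.0676 = 460 days (vs. the pure-advection estimate x/v = 462 d).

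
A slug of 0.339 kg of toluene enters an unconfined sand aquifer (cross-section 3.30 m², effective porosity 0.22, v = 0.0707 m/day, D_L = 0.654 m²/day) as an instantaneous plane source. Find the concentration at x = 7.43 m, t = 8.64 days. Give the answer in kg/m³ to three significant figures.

0.00708 kg/m³

For an instantaneous plane source, C(x,t) = M/(n_e·A·√(4πDt)) · exp(−(x−vt)²/(4Dt)), with n_e·A the pore (flow) area.
Plume center vt = 0.0707 × 8.64 = 0.610848 m, so the well at 7.43 m is 6.819152 m downgradient of the peak.
√(4πDt) = 8.427 m, giving peak height M/(n_e·A·√(4πDt)) = 0.339/(0.22 × 3.30 × 8.427) = 0.05541 kg/m³.
(x−vt)²/(4Dt) = (6.819152)²/(4 × 0.654 × 8.64) = 2.057; exp(−2.057) = 0.1278.
C = 0.05541 × 0.1278 = 0.00708 kg/m³.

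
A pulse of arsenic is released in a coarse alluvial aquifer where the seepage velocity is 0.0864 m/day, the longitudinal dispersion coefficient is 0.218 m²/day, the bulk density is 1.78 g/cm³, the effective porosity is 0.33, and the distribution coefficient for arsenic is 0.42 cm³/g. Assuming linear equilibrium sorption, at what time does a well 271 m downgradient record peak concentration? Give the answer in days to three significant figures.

Retardation factor R = 1 + ρ_b·K_d/n = 1 + 1.78 × 0.42/0.33 = 3.265.
Sorption retards both mechanisms: v_R = v/R = 0.02646 m/day, D_R = D/R = 0.06677 m²/day.
Peak time from v_R²t² + 2D_R t − x² = 0: t = (√(D_R² + v_R²x²) − D_R)/v_R².
√(D_R² + v_R²x²) = √(0.06677² + 0.02646² × 271²) = 7.171; v_R² = 0.0007001.
t = (7.171 − 0.06677)/0.0007001 = 10100 days.

10100 days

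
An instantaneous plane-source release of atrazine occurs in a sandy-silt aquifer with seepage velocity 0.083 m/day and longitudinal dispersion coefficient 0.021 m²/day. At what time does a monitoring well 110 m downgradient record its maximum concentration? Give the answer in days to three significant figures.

For the 1D instantaneous-source solution, setting ∂C/∂t = 0 at fixed x gives v²t² + 2Dt − x² = 0, so t = (√(D² + v²x²) − D)/v².
√(D² + v²x²) = √(0.021² + 0.083² × 110²) = 9.130; v² = 0.006889.
t = (9.130 − 0.021)/0.006889 = 1320 days (vs. the pure-advection estimate x/v = 1330 d).

1320 days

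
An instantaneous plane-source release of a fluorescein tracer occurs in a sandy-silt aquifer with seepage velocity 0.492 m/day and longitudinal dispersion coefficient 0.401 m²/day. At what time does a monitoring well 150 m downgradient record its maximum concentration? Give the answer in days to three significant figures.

303 days

For the 1D instantaneous-source solution, setting ∂C/∂t = 0 at fixed x gives v²t² + 2Dt − x² = 0, so t = (√(D² + v²x²) − D)/v².
√(D² + v²x²) = √(0.401² + 0.492² × 150²) = 73.80; v² = 0.242064.
t = (73.80 − 0.401)/0.242064 = 303 days (vs. the pure-advection estimate x/v = 305 d).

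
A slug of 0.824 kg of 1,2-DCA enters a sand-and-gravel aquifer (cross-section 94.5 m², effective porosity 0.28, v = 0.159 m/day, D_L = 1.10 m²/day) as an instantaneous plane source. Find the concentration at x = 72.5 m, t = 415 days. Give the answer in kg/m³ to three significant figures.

0.000402 kg/m³

For an instantaneous plane source, C(x,t) = M/(n_e·A·√(4πDt)) · exp(−(x−vt)²/(4Dt)), with n_e·A the pore (flow) area.
Plume center vt = 0.159 × 415 = 65.985 m, so the well at 72.5 m is 6.515 m downgradient of the peak.
√(4πDt) = 75.74 m, giving peak height M/(n_e·A·√(4πDt)) = 0.824/(0.28 × 94.5 × 75.74) = 0.0004112 kg/m³.
(x−vt)²/(4Dt) = (6.515)²/(4 × 1.10 × 415) = 0.02324; exp(−0.02324) = 0.9770.
C = 0.0004112 × 0.9770 = 0.000402 kg/m³.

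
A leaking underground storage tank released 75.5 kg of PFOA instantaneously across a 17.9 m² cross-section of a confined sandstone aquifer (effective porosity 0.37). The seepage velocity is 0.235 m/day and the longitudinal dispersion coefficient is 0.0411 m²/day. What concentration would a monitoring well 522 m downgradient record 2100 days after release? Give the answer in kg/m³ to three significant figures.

0.0329 kg/m³

For an instantaneous plane source, C(x,t) = M/(n_e·A·√(4πDt)) · exp(−(x−vt)²/(4Dt)), with n_e·A the pore (flow) area.
Plume center vt = 0.235 × 2100 = 493.5 m, so the well at 522 m is 28.5 m downgradient of the peak.
√(4πDt) = 32.93 m, giving peak height M/(n_e·A·√(4πDt)) = 75.5/(0.37 × 17.9 × 32.93) = 0.3462 kg/m³.
(x−vt)²/(4Dt) = (28.5)²/(4 × 0.0411 × 2100) = 2.353; exp(−2.353) = 0.09508.
C = 0.3462 × 0.09508 = 0.0329 kg/m³.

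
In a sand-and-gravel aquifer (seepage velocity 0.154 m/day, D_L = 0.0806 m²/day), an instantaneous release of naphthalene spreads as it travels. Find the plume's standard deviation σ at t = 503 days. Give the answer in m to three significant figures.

Dispersive spreading gives a Gaussian with σ² = 2Dt; advection only shifts the center.
σ = √(2 × 0.0806 × 503) = 9.00 m.

9.00 m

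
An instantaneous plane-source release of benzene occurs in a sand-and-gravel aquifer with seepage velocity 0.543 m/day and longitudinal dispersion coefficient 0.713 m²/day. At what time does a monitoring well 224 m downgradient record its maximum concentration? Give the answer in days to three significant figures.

For the 1D instantaneous-source solution, setting ∂C/∂t = 0 at fixed x gives v²t² + 2Dt − x² = 0, so t = (√(D² + v²x²) − D)/v².
√(D² + v²x²) = √(0.713² + 0.543² × 224²) = 121.6; v² = 0.294849.
t = (121.6 − 0.713)/0.294849 = 410 days (vs. the pure-advection estimate x/v = 413 d).

410 days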